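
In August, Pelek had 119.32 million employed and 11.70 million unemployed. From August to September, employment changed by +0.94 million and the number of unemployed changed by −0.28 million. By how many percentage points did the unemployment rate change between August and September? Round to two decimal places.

August: labor force = 119.32 + 11.70 = 131.02; u = 11.70/131.02 = 8.93%.
September: labor force = 120.26 + 11.42 = 131.68; u = 11.42/131.68 = 8.67%.
Change = 8.67% − 8.93% = −0.26 pp.

The unemployment rate changed by −0.26 percentage points.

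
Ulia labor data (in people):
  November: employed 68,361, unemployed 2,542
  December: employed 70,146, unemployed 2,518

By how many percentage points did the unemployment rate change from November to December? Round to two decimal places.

November: labor force = 68,361 + 2,542 = 70,903; u = 2,542/70,903 = 3.59%.
December: labor force = 70,146 + 2,518 = 72,664; u = 2,518/72,664 = 3.47%.
Change = 3.47% − 3.59% = −0.12 pp.

The unemployment rate changed by −0.12 percentage points.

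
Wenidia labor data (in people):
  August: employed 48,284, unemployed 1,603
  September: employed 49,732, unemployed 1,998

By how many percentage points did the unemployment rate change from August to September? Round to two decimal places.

August: labor force = 48,284 + 1,603 = 49,887; u = 1,603/49,887 = 3.21%.
September: labor force = 49,732 + 1,998 = 51,730; u = 1,998/51,730 = 3.86%.
Change = 3.86% − 3.21% = +0.65 pp.

The unemployment rate changed by +0.65 percentage points.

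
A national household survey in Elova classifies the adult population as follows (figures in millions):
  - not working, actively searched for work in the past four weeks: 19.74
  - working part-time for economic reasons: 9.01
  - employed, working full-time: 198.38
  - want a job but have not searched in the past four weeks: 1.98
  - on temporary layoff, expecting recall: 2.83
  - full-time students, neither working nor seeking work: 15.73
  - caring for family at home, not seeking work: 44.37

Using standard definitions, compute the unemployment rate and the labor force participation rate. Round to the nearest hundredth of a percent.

Employed = 9.01 + 198.38 = 207.39 million (anyone who worked, including part-time for economic reasons, counts as employed).
Unemployed = 19.74 + 2.83 = 22.57 million (jobless and actively searching, or on temporary layoff).
Labor force = 207.39 + 22.57 = 229.96 million.
Not in labor force = 1.98 + 15.73 + 44.37 = 62.08 million (those not working and not actively searching are outside the labor force — including those who want a job but have given up searching).
Civilian working-age population = 229.96 + 62.08 = 292.04 million.
Unemployment rate = 22.57 / 229.96 = 9.81%.
Labor force participation rate = 229.96 / 292.04 = 78.74%.

Unemployment rate ≈ 9.81%; labor force participation rate ≈ 78.74%.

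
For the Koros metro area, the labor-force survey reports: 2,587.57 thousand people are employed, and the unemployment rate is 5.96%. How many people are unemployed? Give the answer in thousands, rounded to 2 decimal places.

About 163.99 thousand are unemployed.

Let U be the number unemployed. The labor force is E + U, and U/(E+U) = 0.0596.
So U = 0.0596 × 2,587.57 / (1 − 0.0596) = 154.2192 / 0.9404 ≈ 163.99 thousand.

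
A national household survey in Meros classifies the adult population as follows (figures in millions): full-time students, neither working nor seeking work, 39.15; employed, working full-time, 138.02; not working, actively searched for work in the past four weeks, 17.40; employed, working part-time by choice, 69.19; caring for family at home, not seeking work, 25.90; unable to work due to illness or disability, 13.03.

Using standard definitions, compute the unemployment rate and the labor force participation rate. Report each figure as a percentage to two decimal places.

Unemployment rate ≈ 7.75%; labor force participation rate ≈ 74.20%.

Employed = 138.02 + 69.19 = 207.21 million.
Unemployed = 17.40 million.
Labor force = 207.21 + 17.40 = 224.61 million.
Not in labor force = 39.15 + 25.90 + 13.03 = 78.08 million (those not working and not actively searching are outside the labor force).
Civilian working-age population = 224.61 + 78.08 = 302.69 million.
Unemployment rate = 17.40 / 224.61 = 7.75%.
Labor force participation rate = 224.61 / 302.69 = 74.20%.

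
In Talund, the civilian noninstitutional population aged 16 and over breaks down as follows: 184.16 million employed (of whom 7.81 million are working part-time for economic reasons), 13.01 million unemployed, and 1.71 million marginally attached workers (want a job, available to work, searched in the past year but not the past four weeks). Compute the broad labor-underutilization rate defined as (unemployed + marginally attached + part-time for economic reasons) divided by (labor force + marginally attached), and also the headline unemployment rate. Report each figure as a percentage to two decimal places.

Broad underutilization rate ≈ 11.33%; headline unemployment rate ≈ 6.60%.

Labor force = 184.16 + 13.01 = 197.17 million.
Numerator = 13.01 + 1.71 + 7.81 = 22.53 million.
Denominator = 197.17 + 1.71 = 198.88 million.
Broad rate = 22.53 / 198.88 = 11.33%.
Headline unemployment rate = 13.01 / 197.17 = 6.60%.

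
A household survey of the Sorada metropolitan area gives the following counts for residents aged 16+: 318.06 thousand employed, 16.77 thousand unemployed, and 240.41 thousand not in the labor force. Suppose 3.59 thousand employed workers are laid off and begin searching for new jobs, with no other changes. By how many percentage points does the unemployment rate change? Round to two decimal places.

The unemployment rate changes by +1.07 percentage points.

Initially, labor force = 318.06 + 16.77 = 334.83 thousand, so u = 16.77/334.83 = 5.01%.
After the change, employed falls and unemployed rises by 3.59; labor force unchanged → E = 314.47, U = 20.36, labor force = 334.83 thousand.
New unemployment rate = 20.36 / 334.83 = 6.08%.
Change = 6.08% − 5.01% = +1.07 percentage points.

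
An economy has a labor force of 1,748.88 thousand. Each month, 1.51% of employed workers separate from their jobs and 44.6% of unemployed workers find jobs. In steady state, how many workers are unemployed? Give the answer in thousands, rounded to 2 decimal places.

About 57.27 thousand are unemployed in steady state.

Steady-state unemployment rate u* = s/(s+f) = 1.51/(1.51+44.6) = 0.032748.
Unemployed = u* × labor force = 0.032748 × 1,748.88 ≈ 57.27 thousand.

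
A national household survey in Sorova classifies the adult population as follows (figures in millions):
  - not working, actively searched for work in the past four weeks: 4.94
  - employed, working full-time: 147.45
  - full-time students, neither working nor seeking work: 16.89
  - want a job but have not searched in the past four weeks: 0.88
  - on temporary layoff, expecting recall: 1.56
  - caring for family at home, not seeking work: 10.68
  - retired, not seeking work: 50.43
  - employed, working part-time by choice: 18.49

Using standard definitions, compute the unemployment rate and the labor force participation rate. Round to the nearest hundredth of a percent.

Unemployment rate ≈ 3.77%; labor force participation rate ≈ 68.61%.

Employed = 147.45 + 18.49 = 165.94 million.
Unemployed = 4.94 + 1.56 = 6.50 million (jobless and actively searching, or on temporary layoff).
Labor force = 165.94 + 6.50 = 172.44 million.
Not in labor force = 16.89 + 0.88 + 10.68 + 50.43 = 78.88 million (those not working and not actively searching are outside the labor force — including those who want a job but have given up searching).
Civilian working-age population = 172.44 + 78.88 = 251.32 million.
Unemployment rate = 6.50 / 172.44 = 3.77%.
Labor force participation rate = 172.44 / 251.32 = 68.61%.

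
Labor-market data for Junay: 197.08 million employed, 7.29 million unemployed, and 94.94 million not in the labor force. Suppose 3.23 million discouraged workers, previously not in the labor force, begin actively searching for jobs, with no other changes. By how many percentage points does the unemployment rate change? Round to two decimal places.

The unemployment rate changes by +1.50 percentage points.

Initially, labor force = 197.08 + 7.29 = 204.37 million, so u = 7.29/204.37 = 3.57%.
After the change, unemployed and labor force both rise by 3.23 → E = 197.08, U = 10.52, labor force = 207.60 million.
New unemployment rate = 10.52 / 207.60 = 5.07%.
Change = 5.07% − 3.57% = +1.50 percentage points.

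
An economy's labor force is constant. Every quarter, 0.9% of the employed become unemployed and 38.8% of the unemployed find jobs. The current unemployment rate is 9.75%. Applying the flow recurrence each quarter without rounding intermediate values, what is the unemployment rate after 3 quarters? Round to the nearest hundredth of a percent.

Unemployment rate after three quarters ≈ 3.91%.

With a fixed labor force, u_{t+1} = u_t + s·(1−u_t) − f·u_t = u_t·(1−s−f) + s.
Here 1−s−f = 0.603 and s = 0.009.
u_1 = 0.097500 × 0.603 + 0.009 = 0.067792.
u_2 = 0.067792 × 0.603 + 0.009 = 0.049879.
u_3 = 0.049879 × 0.603 + 0.009 = 0.039077.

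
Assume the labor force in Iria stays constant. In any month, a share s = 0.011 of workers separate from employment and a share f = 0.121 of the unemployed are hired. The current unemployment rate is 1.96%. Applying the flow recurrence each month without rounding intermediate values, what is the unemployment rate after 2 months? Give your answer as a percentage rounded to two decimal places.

With a fixed labor force, u_{t+1} = u_t + s·(1−u_t) − f·u_t = u_t·(1−s−f) + s.
Here 1−s−f = 0.868 and s = 0.011.
u_1 = 0.019600 × 0.868 + 0.011 = 0.028013.
u_2 = 0.028013 × 0.868 + 0.011 = 0.035315.

Unemployment rate after two months ≈ 3.53%.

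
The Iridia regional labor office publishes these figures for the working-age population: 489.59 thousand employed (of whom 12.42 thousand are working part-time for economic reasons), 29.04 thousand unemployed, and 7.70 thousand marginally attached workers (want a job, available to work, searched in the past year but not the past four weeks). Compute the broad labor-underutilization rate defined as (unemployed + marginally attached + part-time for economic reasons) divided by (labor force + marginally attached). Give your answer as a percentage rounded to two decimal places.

Labor force = 489.59 + 29.04 = 518.63 thousand.
Numerator = 29.04 + 7.70 + 12.42 = 49.16 thousand.
Denominator = 518.63 + 7.70 = 526.33 thousand.
Broad rate = 49.16 / 526.33 = 9.34%.

Broad underutilization rate ≈ 9.34%.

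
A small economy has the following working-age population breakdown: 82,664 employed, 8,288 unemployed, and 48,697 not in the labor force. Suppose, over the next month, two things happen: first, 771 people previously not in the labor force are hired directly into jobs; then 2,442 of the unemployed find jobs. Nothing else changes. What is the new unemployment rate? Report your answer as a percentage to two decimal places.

New unemployment rate ≈ 6.37%.

Initially, labor force = 82,664 + 8,288 = 90,952, so u = 8,288/90,952 = 9.11%.
After the first change, employed and labor force both rise by 771; unemployed unchanged → E = 83,435, U = 8,288, labor force = 91,723.
After the second change, unemployed falls and employed rises by 2,442; labor force unchanged → E = 85,877, U = 5,846, labor force = 91,723.
New unemployment rate = 5,846 / 91,723 = 6.37%.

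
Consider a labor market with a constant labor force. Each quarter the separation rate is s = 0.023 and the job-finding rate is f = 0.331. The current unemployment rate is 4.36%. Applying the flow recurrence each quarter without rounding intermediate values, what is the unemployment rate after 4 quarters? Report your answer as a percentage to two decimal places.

With a fixed labor force, u_{t+1} = u_t + s·(1−u_t) − f·u_t = u_t·(1−s−f) + s.
Here 1−s−f = 0.646 and s = 0.023.
u_1 = 0.043600 × 0.646 + 0.023 = 0.051166.
u_2 = 0.051166 × 0.646 + 0.023 = 0.056053.
u_3 = 0.056053 × 0.646 + 0.023 = 0.059210.
u_4 = 0.059210 × 0.646 + 0.023 = 0.061250.

Unemployment rate after four quarters ≈ 6.12%.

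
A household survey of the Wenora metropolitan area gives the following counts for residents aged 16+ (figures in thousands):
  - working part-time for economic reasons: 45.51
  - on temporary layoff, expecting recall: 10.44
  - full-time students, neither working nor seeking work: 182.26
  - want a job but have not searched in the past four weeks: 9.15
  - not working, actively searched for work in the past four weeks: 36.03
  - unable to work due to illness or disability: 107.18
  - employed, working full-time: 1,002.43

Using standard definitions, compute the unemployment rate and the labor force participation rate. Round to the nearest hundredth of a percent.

Employed = 45.51 + 1,002.43 = 1,047.94 thousand (anyone who worked, including part-time for economic reasons, counts as employed).
Unemployed = 10.44 + 36.03 = 46.47 thousand (jobless and actively searching, or on temporary layoff).
Labor force = 1,047.94 + 46.47 = 1,094.41 thousand.
Not in labor force = 182.26 + 9.15 + 107.18 = 298.59 thousand (those not working and not actively searching are outside the labor force — including those who want a job but have given up searching).
Civilian working-age population = 1,094.41 + 298.59 = 1,393.00 thousand.
Unemployment rate = 46.47 / 1,094.41 = 4.25%.
Labor force participation rate = 1,094.41 / 1,393.00 = 78.56%.

Unemployment rate ≈ 4.25%; labor force participation rate ≈ 78.56%.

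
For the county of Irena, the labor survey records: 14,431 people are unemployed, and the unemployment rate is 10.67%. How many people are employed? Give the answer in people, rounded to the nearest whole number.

About 120,817 are employed.

Labor force = U / u = 14,431 / 0.1067 ≈ 135,248.
Employed = labor force − unemployed = 135,248 − 14,431 = 120,817.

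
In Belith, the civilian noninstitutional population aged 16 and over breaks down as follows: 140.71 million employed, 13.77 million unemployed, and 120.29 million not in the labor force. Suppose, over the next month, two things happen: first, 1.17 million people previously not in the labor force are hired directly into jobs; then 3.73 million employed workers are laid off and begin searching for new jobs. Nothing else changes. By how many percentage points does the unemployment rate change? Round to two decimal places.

The unemployment rate changes by +2.33 percentage points.

Initially, labor force = 140.71 + 13.77 = 154.48 million, so u = 13.77/154.48 = 8.91%.
After the first change, employed and labor force both rise by 1.17; unemployed unchanged → E = 141.88, U = 13.77, labor force = 155.65 million.
After the second change, employed falls and unemployed rises by 3.73; labor force unchanged → E = 138.15, U = 17.50, labor force = 155.65 million.
New unemployment rate = 17.50 / 155.65 = 11.24%.
Change = 11.24% − 8.91% = +2.33 percentage points.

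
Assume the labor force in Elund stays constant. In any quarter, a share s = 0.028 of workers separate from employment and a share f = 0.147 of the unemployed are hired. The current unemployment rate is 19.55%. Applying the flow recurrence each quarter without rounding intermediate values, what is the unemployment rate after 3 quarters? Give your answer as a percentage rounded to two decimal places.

Unemployment rate after three quarters ≈ 17.99%.

With a fixed labor force, u_{t+1} = u_t + s·(1−u_t) − f·u_t = u_t·(1−s−f) + s.
Here 1−s−f = 0.825 and s = 0.028.
u_1 = 0.195500 × 0.825 + 0.028 = 0.189287.
u_2 = 0.189287 × 0.825 + 0.028 = 0.184162.
u_3 = 0.184162 × 0.825 + 0.028 = 0.179934.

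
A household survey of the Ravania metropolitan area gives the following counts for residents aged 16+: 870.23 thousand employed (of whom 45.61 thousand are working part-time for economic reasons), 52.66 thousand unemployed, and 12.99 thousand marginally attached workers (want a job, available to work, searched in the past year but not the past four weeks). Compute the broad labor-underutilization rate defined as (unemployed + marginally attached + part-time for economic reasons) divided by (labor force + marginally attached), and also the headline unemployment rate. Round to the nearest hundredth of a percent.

Broad underutilization rate ≈ 11.89%; headline unemployment rate ≈ 5.71%.

Labor force = 870.23 + 52.66 = 922.89 thousand.
Numerator = 52.66 + 12.99 + 45.61 = 111.26 thousand.
Denominator = 922.89 + 12.99 = 935.88 thousand.
Broad rate = 111.26 / 935.88 = 11.89%.
Headline unemployment rate = 52.66 / 922.89 = 5.71%.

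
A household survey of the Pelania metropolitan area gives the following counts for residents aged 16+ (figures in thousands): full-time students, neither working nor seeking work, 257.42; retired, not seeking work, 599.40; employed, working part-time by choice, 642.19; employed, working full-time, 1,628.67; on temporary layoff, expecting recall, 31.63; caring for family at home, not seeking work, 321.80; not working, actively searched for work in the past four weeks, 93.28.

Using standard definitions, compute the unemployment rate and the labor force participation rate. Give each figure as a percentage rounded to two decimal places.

Unemployment rate ≈ 5.21%; labor force participation rate ≈ 67.03%.

Employed = 642.19 + 1,628.67 = 2,270.86 thousand.
Unemployed = 31.63 + 93.28 = 124.91 thousand (jobless and actively searching, or on temporary layoff).
Labor force = 2,270.86 + 124.91 = 2,395.77 thousand.
Not in labor force = 257.42 + 599.40 + 321.80 = 1,178.62 thousand (those not working and not actively searching are outside the labor force).
Civilian working-age population = 2,395.77 + 1,178.62 = 3,574.39 thousand.
Unemployment rate = 124.91 / 2,395.77 = 5.21%.
Labor force participation rate = 2,395.77 / 3,574.39 = 67.03%.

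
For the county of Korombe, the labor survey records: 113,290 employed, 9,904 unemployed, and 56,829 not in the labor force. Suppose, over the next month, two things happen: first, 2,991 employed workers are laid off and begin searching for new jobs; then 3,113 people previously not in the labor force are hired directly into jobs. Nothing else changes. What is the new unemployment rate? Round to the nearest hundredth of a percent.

New unemployment rate ≈ 10.21%.

Initially, labor force = 113,290 + 9,904 = 123,194, so u = 9,904/123,194 = 8.04%.
After the first change, employed falls and unemployed rises by 2,991; labor force unchanged → E = 110,299, U = 12,895, labor force = 123,194.
After the second change, employed and labor force both rise by 3,113; unemployed unchanged → E = 113,412, U = 12,895, labor force = 126,307.
New unemployment rate = 12,895 / 126,307 = 10.21%.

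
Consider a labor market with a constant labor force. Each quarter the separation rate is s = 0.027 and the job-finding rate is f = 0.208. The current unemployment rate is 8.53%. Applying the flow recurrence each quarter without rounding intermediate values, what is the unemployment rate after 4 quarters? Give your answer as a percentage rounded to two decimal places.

With a fixed labor force, u_{t+1} = u_t + s·(1−u_t) − f·u_t = u_t·(1−s−f) + s.
Here 1−s−f = 0.765 and s = 0.027.
u_1 = 0.085300 × 0.765 + 0.027 = 0.092255.
u_2 = 0.092255 × 0.765 + 0.027 = 0.097575.
u_3 = 0.097575 × 0.765 + 0.027 = 0.101645.
u_4 = 0.101645 × 0.765 + 0.027 = 0.104758.

Unemployment rate after four quarters ≈ 10.48%.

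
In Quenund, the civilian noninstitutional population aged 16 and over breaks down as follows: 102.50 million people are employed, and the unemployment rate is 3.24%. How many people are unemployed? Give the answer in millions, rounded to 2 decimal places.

About 3.43 million are unemployed.

Let U be the number unemployed. The labor force is E + U, and U/(E+U) = 0.0324.
So U = 0.0324 × 102.50 / (1 − 0.0324) = 3.3210 / 0.9676 ≈ 3.43 million.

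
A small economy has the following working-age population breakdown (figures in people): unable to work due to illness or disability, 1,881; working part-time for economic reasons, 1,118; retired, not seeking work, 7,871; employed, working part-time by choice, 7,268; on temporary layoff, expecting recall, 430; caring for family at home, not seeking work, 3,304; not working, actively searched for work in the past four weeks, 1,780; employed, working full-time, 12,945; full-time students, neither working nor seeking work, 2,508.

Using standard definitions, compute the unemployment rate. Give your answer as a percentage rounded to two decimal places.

Unemployment rate ≈ 9.39%.

Employed = 1,118 + 7,268 + 12,945 = 21,331 (anyone who worked, including part-time for economic reasons, counts as employed).
Unemployed = 430 + 1,780 = 2,210 (jobless and actively searching, or on temporary layoff).
Labor force = 21,331 + 2,210 = 23,541.
Unemployment rate = 2,210 / 23,541 = 9.39%.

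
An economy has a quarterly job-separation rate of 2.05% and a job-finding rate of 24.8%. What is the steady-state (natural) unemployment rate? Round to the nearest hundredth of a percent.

At steady state the flows balance: s·E = f·U, so U/(E+U) = s/(s+f).
u* = 2.05 / (2.05 + 24.8) = 2.05 / 26.85 = 7.64%.

Steady-state unemployment rate ≈ 7.64%.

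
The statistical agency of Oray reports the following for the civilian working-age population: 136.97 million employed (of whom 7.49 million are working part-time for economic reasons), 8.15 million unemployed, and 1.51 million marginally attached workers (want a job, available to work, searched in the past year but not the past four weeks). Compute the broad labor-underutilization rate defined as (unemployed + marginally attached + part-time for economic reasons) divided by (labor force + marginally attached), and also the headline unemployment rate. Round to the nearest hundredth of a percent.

Labor force = 136.97 + 8.15 = 145.12 million.
Numerator = 8.15 + 1.51 + 7.49 = 17.15 million.
Denominator = 145.12 + 1.51 = 146.63 million.
Broad rate = 17.15 / 146.63 = 11.70%.
Headline unemployment rate = 8.15 / 145.12 = 5.62%.

Broad underutilization rate ≈ 11.70%; headline unemployment rate ≈ 5.62%.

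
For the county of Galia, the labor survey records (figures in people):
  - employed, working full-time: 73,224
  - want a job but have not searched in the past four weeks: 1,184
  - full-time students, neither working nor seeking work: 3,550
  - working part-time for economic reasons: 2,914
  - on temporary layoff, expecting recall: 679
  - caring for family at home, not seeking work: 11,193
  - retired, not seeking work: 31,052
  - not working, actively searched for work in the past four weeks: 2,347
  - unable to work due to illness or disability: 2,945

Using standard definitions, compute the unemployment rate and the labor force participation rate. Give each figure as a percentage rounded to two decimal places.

Unemployment rate ≈ 3.82%; labor force participation rate ≈ 61.33%.

Employed = 73,224 + 2,914 = 76,138 (anyone who worked, including part-time for economic reasons, counts as employed).
Unemployed = 679 + 2,347 = 3,026 (jobless and actively searching, or on temporary layoff).
Labor force = 76,138 + 3,026 = 79,164.
Not in labor force = 1,184 + 3,550 + 11,193 + 31,052 + 2,945 = 49,924 (those not working and not actively searching are outside the labor force — including those who want a job but have given up searching).
Civilian working-age population = 79,164 + 49,924 = 129,088.
Unemployment rate = 3,026 / 79,164 = 3.82%.
Labor force participation rate = 79,164 / 129,088 = 61.33%.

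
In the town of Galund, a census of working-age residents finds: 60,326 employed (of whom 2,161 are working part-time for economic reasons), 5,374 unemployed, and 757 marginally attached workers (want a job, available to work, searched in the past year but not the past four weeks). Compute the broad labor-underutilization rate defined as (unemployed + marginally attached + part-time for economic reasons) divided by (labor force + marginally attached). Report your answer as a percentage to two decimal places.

Broad underutilization rate ≈ 12.48%.

Labor force = 60,326 + 5,374 = 65,700.
Numerator = 5,374 + 757 + 2,161 = 8,292.
Denominator = 65,700 + 757 = 66,457.
Broad rate = 8,292 / 66,457 = 12.48%.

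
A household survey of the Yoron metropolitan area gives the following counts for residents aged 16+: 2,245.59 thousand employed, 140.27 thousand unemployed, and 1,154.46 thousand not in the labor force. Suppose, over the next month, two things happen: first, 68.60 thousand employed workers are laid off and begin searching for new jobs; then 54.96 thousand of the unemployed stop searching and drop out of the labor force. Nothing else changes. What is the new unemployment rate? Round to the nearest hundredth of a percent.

Initially, labor force = 2,245.59 + 140.27 = 2,385.86 thousand, so u = 140.27/2,385.86 = 5.88%.
After the first change, employed falls and unemployed rises by 68.60; labor force unchanged → E = 2,176.99, U = 208.87, labor force = 2,385.86 thousand.
After the second change, unemployed and labor force both fall by 54.96 → E = 2,176.99, U = 153.91, labor force = 2,330.90 thousand.
New unemployment rate = 153.91 / 2,330.90 = 6.60%.

New unemployment rate ≈ 6.60%.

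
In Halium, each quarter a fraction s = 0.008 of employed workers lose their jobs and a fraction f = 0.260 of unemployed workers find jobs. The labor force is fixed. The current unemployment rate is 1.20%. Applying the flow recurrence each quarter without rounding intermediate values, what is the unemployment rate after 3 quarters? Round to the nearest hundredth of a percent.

With a fixed labor force, u_{t+1} = u_t + s·(1−u_t) − f·u_t = u_t·(1−s−f) + s.
Here 1−s−f = 0.732 and s = 0.008.
u_1 = 0.012000 × 0.732 + 0.008 = 0.016784.
u_2 = 0.016784 × 0.732 + 0.008 = 0.020286.
u_3 = 0.020286 × 0.732 + 0.008 = 0.022849.

Unemployment rate after three quarters ≈ 2.28%.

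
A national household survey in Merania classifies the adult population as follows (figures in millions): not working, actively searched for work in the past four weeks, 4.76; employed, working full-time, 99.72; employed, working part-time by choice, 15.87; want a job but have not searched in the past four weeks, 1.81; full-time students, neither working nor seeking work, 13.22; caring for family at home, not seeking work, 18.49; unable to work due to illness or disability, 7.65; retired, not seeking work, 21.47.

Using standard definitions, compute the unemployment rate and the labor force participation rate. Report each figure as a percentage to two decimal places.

Unemployment rate ≈ 3.96%; labor force participation rate ≈ 65.77%.

Employed = 99.72 + 15.87 = 115.59 million.
Unemployed = 4.76 million.
Labor force = 115.59 + 4.76 = 120.35 million.
Not in labor force = 1.81 + 13.22 + 18.49 + 7.65 + 21.47 = 62.64 million (those not working and not actively searching are outside the labor force — including those who want a job but have given up searching).
Civilian working-age population = 120.35 + 62.64 = 182.99 million.
Unemployment rate = 4.76 / 120.35 = 3.96%.
Labor force participation rate = 120.35 / 182.99 = 65.77%.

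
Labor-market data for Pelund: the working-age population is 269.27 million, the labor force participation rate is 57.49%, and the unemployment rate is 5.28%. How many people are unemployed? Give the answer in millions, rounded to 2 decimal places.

Labor force = 0.5749 × 269.27 = 154.80 million.
Unemployed = 0.0528 × 154.80 ≈ 8.17 million.

About 8.17 million are unemployed.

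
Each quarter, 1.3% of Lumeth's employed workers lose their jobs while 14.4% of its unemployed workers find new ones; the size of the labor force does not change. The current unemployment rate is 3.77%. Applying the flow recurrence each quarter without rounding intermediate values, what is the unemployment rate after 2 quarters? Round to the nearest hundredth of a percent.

With a fixed labor force, u_{t+1} = u_t + s·(1−u_t) − f·u_t = u_t·(1−s−f) + s.
Here 1−s−f = 0.843 and s = 0.013.
u_1 = 0.037700 × 0.843 + 0.013 = 0.044781.
u_2 = 0.044781 × 0.843 + 0.013 = 0.050750.

Unemployment rate after two quarters ≈ 5.08%.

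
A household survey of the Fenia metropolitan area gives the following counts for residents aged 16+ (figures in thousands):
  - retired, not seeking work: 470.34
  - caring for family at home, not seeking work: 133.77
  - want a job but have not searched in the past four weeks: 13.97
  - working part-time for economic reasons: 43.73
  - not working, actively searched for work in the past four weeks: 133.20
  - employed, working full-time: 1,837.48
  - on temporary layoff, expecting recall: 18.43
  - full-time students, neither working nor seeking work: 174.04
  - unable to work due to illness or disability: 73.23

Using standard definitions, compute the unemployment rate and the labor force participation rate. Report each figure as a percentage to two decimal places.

Unemployment rate ≈ 7.46%; labor force participation rate ≈ 70.14%.

Employed = 43.73 + 1,837.48 = 1,881.21 thousand (anyone who worked, including part-time for economic reasons, counts as employed).
Unemployed = 133.20 + 18.43 = 151.63 thousand (jobless and actively searching, or on temporary layoff).
Labor force = 1,881.21 + 151.63 = 2,032.84 thousand.
Not in labor force = 470.34 + 133.77 + 13.97 + 174.04 + 73.23 = 865.35 thousand (those not working and not actively searching are outside the labor force — including those who want a job but have given up searching).
Civilian working-age population = 2,032.84 + 865.35 = 2,898.19 thousand.
Unemployment rate = 151.63 / 2,032.84 = 7.46%.
Labor force participation rate = 2,032.84 / 2,898.19 = 70.14%.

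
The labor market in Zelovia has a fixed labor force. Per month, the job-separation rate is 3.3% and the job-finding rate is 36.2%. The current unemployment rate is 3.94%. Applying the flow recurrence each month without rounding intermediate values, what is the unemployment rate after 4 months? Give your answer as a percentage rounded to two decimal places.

With a fixed labor force, u_{t+1} = u_t + s·(1−u_t) − f·u_t = u_t·(1−s−f) + s.
Here 1−s−f = 0.605 and s = 0.033.
u_1 = 0.039400 × 0.605 + 0.033 = 0.056837.
u_2 = 0.056837 × 0.605 + 0.033 = 0.067386.
u_3 = 0.067386 × 0.605 + 0.033 = 0.073769.
u_4 = 0.073769 × 0.605 + 0.033 = 0.077630.

Unemployment rate after four months ≈ 7.76%.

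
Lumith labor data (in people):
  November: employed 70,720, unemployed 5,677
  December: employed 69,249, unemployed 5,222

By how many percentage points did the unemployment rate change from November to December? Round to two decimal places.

November: labor force = 70,720 + 5,677 = 76,397; u = 5,677/76,397 = 7.43%.
December: labor force = 69,249 + 5,222 = 74,471; u = 5,222/74,471 = 7.01%.
Change = 7.01% − 7.43% = −0.42 pp.

The unemployment rate changed by −0.42 percentage points.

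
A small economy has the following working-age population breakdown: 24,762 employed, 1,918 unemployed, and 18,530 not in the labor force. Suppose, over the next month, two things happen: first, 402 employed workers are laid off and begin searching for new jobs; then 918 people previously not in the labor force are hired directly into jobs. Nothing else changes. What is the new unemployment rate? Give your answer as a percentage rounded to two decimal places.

Initially, labor force = 24,762 + 1,918 = 26,680, so u = 1,918/26,680 = 7.19%.
After the first change, employed falls and unemployed rises by 402; labor force unchanged → E = 24,360, U = 2,320, labor force = 26,680.
After the second change, employed and labor force both rise by 918; unemployed unchanged → E = 25,278, U = 2,320, labor force = 27,598.
New unemployment rate = 2,320 / 27,598 = 8.41%.

New unemployment rate ≈ 8.41%.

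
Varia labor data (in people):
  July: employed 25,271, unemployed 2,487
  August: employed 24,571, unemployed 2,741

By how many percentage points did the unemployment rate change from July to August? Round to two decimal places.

The unemployment rate changed by +1.08 percentage points.

July: labor force = 25,271 + 2,487 = 27,758; u = 2,487/27,758 = 8.96%.
August: labor force = 24,571 + 2,741 = 27,312; u = 2,741/27,312 = 10.04%.
Change = 10.04% − 8.96% = +1.08 pp.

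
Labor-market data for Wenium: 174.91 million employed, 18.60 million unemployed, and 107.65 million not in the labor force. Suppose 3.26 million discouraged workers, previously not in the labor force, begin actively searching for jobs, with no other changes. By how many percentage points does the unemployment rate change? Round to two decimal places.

The unemployment rate changes by +1.50 percentage points.

Initially, labor force = 174.91 + 18.60 = 193.51 million, so u = 18.60/193.51 = 9.61%.
After the change, unemployed and labor force both rise by 3.26 → E = 174.91, U = 21.86, labor force = 196.77 million.
New unemployment rate = 21.86 / 196.77 = 11.11%.
Change = 11.11% − 9.61% = +1.50 percentage points.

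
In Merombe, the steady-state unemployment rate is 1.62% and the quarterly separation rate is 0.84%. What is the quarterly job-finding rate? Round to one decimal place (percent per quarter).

From u* = s/(s+f): f = s·(1−u)/u.
f = 0.84 × (1 − 0.0162) / 0.0162 = 0.8264 / 0.0162 ≈ 51.0% per quarter.

Job-finding rate ≈ 51.0% per quarter.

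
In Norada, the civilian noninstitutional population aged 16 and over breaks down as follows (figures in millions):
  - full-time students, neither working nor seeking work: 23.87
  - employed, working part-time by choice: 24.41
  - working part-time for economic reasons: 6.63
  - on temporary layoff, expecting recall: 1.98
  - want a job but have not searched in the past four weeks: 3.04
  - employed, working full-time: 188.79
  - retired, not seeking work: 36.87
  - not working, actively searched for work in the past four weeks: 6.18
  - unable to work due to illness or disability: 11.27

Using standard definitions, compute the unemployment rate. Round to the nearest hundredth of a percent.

Unemployment rate ≈ 3.58%.

Employed = 24.41 + 6.63 + 188.79 = 219.83 million (anyone who worked, including part-time for economic reasons, counts as employed).
Unemployed = 1.98 + 6.18 = 8.16 million (jobless and actively searching, or on temporary layoff).
Labor force = 219.83 + 8.16 = 227.99 million.
Unemployment rate = 8.16 / 227.99 = 3.58%.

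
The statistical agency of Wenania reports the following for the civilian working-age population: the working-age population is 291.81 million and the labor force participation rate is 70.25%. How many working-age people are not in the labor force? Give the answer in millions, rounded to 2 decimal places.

Share not in the labor force = 1 − 0.7025 = 0.2975.
Not in labor force = 0.2975 × 291.81 ≈ 86.81 million.

About 86.81 million are not in the labor force.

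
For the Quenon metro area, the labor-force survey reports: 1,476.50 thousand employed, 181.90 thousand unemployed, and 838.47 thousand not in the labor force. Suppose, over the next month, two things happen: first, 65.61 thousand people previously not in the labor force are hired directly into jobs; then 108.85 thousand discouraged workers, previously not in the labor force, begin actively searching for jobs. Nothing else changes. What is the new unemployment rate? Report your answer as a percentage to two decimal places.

Initially, labor force = 1,476.50 + 181.90 = 1,658.40 thousand, so u = 181.90/1,658.40 = 10.97%.
After the first change, employed and labor force both rise by 65.61; unemployed unchanged → E = 1,542.11, U = 181.90, labor force = 1,724.01 thousand.
After the second change, unemployed and labor force both rise by 108.85 → E = 1,542.11, U = 290.75, labor force = 1,832.86 thousand.
New unemployment rate = 290.75 / 1,832.86 = 15.86%.

New unemployment rate ≈ 15.86%.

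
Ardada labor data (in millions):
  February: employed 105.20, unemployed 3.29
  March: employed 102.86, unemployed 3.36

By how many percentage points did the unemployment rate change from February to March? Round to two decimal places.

The unemployment rate changed by +0.13 percentage points.

February: labor force = 105.20 + 3.29 = 108.49; u = 3.29/108.49 = 3.03%.
March: labor force = 102.86 + 3.36 = 106.22; u = 3.36/106.22 = 3.16%.
Change = 3.16% − 3.03% = +0.13 pp.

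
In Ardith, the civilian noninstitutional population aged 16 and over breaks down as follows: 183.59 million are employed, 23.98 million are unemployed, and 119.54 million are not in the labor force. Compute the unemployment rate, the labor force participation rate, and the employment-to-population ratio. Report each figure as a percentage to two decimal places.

Unemployment rate ≈ 11.55%; labor force participation rate ≈ 63.46%; employment-population ratio ≈ 56.12%.

Labor force = employed + unemployed = 183.59 + 23.98 = 207.57 million.
Working-age population = 207.57 + 119.54 = 327.11 million.
Unemployment rate = 23.98 / 207.57 = 11.55%.
Labor force participation rate = 207.57 / 327.11 = 63.46%.
Employment-population ratio = 183.59 / 327.11 = 56.12%.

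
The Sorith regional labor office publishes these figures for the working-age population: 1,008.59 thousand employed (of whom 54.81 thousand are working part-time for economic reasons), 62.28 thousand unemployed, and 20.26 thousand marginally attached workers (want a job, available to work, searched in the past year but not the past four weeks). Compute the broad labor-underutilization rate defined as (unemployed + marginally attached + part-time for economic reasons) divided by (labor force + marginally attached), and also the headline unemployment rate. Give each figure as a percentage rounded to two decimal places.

Labor force = 1,008.59 + 62.28 = 1,070.87 thousand.
Numerator = 62.28 + 20.26 + 54.81 = 137.35 thousand.
Denominator = 1,070.87 + 20.26 = 1,091.13 thousand.
Broad rate = 137.35 / 1,091.13 = 12.59%.
Headline unemployment rate = 62.28 / 1,070.87 = 5.82%.

Broad underutilization rate ≈ 12.59%; headline unemployment rate ≈ 5.82%.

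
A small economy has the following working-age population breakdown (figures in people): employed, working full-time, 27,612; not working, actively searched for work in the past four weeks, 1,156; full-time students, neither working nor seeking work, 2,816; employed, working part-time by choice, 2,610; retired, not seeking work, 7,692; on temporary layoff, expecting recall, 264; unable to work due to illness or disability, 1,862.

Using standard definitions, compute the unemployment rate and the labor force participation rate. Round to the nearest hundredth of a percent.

Unemployment rate ≈ 4.49%; labor force participation rate ≈ 71.89%.

Employed = 27,612 + 2,610 = 30,222.
Unemployed = 1,156 + 264 = 1,420 (jobless and actively searching, or on temporary layoff).
Labor force = 30,222 + 1,420 = 31,642.
Not in labor force = 2,816 + 7,692 + 1,862 = 12,370 (those not working and not actively searching are outside the labor force).
Civilian working-age population = 31,642 + 12,370 = 44,012.
Unemployment rate = 1,420 / 31,642 = 4.49%.
Labor force participation rate = 31,642 / 44,012 = 71.89%.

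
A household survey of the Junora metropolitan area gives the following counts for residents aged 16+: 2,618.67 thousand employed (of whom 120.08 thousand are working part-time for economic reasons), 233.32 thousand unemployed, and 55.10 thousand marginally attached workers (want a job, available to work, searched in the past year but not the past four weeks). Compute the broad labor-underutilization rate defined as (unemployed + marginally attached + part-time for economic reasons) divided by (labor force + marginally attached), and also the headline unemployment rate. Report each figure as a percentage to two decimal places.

Labor force = 2,618.67 + 233.32 = 2,851.99 thousand.
Numerator = 233.32 + 55.10 + 120.08 = 408.50 thousand.
Denominator = 2,851.99 + 55.10 = 2,907.09 thousand.
Broad rate = 408.50 / 2,907.09 = 14.05%.
Headline unemployment rate = 233.32 / 2,851.99 = 8.18%.

Broad underutilization rate ≈ 14.05%; headline unemployment rate ≈ 8.18%.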